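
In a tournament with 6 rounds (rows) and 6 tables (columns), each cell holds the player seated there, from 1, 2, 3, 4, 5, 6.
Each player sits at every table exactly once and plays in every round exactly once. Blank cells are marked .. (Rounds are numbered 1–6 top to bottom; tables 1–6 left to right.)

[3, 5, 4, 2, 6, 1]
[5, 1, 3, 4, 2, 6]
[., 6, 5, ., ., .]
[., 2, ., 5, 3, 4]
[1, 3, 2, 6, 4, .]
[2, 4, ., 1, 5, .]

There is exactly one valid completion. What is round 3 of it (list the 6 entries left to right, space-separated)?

Round 3, table 1: round 3 has {5, 6} and table 1 has {1, 2, 3, 5}, leaving only 4.
Round 3, table 4: round 3 has {4, 5, 6} and table 4 has {1, 2, 4, 5, 6}, leaving only 3.
Round 3, table 5: round 3 has {3, 4, 5, 6} and table 5 has {2, 3, 4, 5, 6}, leaving only 1.
Round 3, table 6: round 3 has {1, 3, 4, 5, 6} and table 6 has {1, 4, 6}, leaving only 2.
So round 3 reads: 4 6 5 3 1 2.

4 6 5 3 1 2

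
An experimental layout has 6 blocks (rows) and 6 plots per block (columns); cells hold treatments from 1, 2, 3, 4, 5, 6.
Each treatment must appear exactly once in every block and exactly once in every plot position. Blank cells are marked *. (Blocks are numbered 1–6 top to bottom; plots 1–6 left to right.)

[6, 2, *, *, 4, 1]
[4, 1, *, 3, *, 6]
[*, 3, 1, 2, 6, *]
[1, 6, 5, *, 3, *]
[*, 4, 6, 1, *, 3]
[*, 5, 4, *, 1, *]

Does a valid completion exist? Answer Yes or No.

No

Block 1, plot 3: block 1 has {1, 2, 4, 6} and plot 3 has {1, 4, 5, 6}, so it must be 3.
Block 1, plot 4: block 1 has {1, 2, 3, 4, 6} and plot 4 has {1, 2, 3}, so it must be 5.
Block 2, plot 3: block 2 has {1, 3, 4, 6} and plot 3 has {1, 3, 4, 5, 6}, so it must be 2.
Block 2, plot 5: block 2 has {1, 2, 3, 4, 6} and plot 5 has {1, 3, 4, 6}, so it must be 5.
Block 3, plot 1: block 3 has {1, 2, 3, 6} and plot 1 has {1, 4, 6}, so it must be 5.
Block 3, plot 6: block 3 has {1, 2, 3, 5, 6} and plot 6 has {1, 3, 6}, so it must be 4.
Block 4, plot 4: block 4 has {1, 3, 5, 6} and plot 4 has {1, 2, 3, 5}, so it must be 4.
Block 4, plot 6: block 4 has {1, 3, 4, 5, 6} and plot 6 has {1, 3, 4, 6}, so it must be 2.
Now block 6, plot 6: block 6 together with plot 6 already contain {1, 2, 3, 4, 5, 6} — every symbol — so nothing can go there. The grid has no valid completion.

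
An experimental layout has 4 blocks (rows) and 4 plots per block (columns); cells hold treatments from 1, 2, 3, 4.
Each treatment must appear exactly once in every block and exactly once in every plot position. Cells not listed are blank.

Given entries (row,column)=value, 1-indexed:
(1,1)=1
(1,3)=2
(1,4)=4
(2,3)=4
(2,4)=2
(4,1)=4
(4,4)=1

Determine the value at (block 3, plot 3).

Block 1, plot 2: block 1 has {1, 2, 4} and plot 2 has {}, leaving only 3.
Block 2, plot 1: block 2 has {2, 4} and plot 1 has {1, 4}, leaving only 3.
Block 2, plot 2: block 2 has {2, 3, 4} and plot 2 has {3}, leaving only 1.
Block 3, plot 1: block 3 has {} and plot 1 has {1, 3, 4}, leaving only 2.
Block 3, plot 2: block 3 has {2} and plot 2 has {1, 3}, leaving only 4.
Block 3, plot 4: block 3 has {2, 4} and plot 4 has {1, 2, 4}, leaving only 3.
Block 3 already has {2, 3, 4} and plot 3 already has {2, 4}, so block 3, plot 3 must be 1.

1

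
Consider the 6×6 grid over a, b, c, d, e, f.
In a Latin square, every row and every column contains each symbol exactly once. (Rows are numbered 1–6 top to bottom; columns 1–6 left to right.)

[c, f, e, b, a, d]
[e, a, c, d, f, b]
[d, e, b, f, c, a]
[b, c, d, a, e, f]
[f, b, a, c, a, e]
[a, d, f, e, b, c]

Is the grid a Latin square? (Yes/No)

No

Column 5 contains a twice (at rows 1 and 5), so it is not a permutation.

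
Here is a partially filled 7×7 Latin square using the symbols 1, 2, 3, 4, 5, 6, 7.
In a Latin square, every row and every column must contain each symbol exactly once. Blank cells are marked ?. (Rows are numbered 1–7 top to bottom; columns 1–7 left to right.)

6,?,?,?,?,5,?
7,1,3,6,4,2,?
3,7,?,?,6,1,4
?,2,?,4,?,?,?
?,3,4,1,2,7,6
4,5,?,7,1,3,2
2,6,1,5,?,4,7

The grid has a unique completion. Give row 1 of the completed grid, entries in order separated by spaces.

Row 1, column 2: row 1 has {5, 6} and column 2 has {1, 2, 3, 5, 6, 7}, leaving only 4.
Row 2, column 7: row 2 has {1, 2, 3, 4, 6, 7} and column 7 has {2, 4, 6, 7}, leaving only 5.
Row 3, column 4: row 3 has {1, 3, 4, 6, 7} and column 4 has {1, 4, 5, 6, 7}, leaving only 2.
Row 1, column 4: row 1 has {4, 5, 6} and column 4 has {1, 2, 4, 5, 6, 7}, leaving only 3.
Row 1, column 5: row 1 has {3, 4, 5, 6} and column 5 has {1, 2, 4, 6}, leaving only 7.
Row 1, column 3: row 1 has {3, 4, 5, 6, 7} and column 3 has {1, 3, 4}, leaving only 2.
Row 1, column 7: row 1 has {2, 3, 4, 5, 6, 7} and column 7 has {2, 4, 5, 6, 7}, leaving only 1.
So row 1 reads: 6 4 2 3 7 5 1.

6 4 2 3 7 5 1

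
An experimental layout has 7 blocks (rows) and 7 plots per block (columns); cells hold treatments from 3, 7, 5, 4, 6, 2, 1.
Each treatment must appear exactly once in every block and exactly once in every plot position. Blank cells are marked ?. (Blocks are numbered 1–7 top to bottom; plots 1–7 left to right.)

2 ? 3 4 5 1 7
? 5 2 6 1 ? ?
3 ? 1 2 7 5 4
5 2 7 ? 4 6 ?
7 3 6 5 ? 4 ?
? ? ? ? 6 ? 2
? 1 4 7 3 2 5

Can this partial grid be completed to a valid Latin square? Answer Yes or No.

Block 1, plot 2: block 1 has {3, 7, 5, 4, 2, 1} and plot 2 has {3, 5, 2, 1}, so it must be 6.
Now block 3, plot 2: block 3 together with plot 2 already contain {3, 7, 5, 4, 6, 2, 1} — every symbol — so nothing can go there. The grid has no valid completion.

No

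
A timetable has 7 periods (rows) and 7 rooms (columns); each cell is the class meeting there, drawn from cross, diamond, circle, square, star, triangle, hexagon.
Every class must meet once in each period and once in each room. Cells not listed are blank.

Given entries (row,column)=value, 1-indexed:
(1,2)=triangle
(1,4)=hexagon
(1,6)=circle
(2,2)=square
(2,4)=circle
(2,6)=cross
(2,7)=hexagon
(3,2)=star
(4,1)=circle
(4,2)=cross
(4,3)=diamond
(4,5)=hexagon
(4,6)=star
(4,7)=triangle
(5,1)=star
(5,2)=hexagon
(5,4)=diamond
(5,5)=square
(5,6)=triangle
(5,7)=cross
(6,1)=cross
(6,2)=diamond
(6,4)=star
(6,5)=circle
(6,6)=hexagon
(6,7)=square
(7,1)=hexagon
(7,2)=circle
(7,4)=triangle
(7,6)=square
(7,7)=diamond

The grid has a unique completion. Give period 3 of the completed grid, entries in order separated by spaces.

Period 3, room 6: period 3 has {star} and room 6 has {cross, circle, square, star, triangle, hexagon}, leaving only diamond.
Period 3, room 7: period 3 has {diamond, star} and room 7 has {cross, diamond, square, triangle, hexagon}, leaving only circle.
Period 1, room 7: period 1 has {circle, triangle, hexagon} and room 7 has {cross, diamond, circle, square, triangle, hexagon}, leaving only star.
Period 4, room 4: period 4 has {cross, diamond, circle, star, triangle, hexagon} and room 4 has {diamond, circle, star, triangle, hexagon}, leaving only square.
Period 3, room 4: period 3 has {diamond, circle, star} and room 4 has {diamond, circle, square, star, triangle, hexagon}, leaving only cross.
Period 3, room 5: period 3 has {cross, diamond, circle, star} and room 5 has {circle, square, hexagon}, leaving only triangle.
Period 3, room 1: period 3 has {cross, diamond, circle, star, triangle} and room 1 has {cross, circle, star, hexagon}, leaving only square.
Period 3, room 3: period 3 has {cross, diamond, circle, square, star, triangle} and room 3 has {diamond}, leaving only hexagon.
So period 3 reads: square star hexagon cross triangle diamond circle.

square star hexagon cross triangle diamond circle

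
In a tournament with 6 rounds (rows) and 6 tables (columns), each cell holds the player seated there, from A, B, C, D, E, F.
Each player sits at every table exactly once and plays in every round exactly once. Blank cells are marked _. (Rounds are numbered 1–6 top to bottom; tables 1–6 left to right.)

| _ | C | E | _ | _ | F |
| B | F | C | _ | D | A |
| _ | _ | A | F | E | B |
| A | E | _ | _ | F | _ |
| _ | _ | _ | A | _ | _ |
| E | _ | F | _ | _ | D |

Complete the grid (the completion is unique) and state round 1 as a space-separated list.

D C E B A F

Round 1, table 1: round 1 has {C, E, F} and table 1 has {A, B, E}, leaving only D.
Round 1, table 4: round 1 has {C, D, E, F} and table 4 has {A, F}, leaving only B.
Round 1, table 5: round 1 has {B, C, D, E, F} and table 5 has {D, E, F}, leaving only A.
So round 1 reads: D C E B A F.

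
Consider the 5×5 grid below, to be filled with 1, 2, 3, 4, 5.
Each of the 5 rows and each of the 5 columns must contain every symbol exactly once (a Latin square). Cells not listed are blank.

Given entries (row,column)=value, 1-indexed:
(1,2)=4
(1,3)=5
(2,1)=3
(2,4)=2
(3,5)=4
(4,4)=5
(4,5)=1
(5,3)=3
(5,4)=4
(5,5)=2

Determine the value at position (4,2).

Row 1, column 5: row 1 has {4, 5} and column 5 has {1, 2, 4}, leaving only 3.
Row 1, column 4: row 1 has {3, 4, 5} and column 4 has {2, 4, 5}, leaving only 1.
Row 1, column 1: row 1 has {1, 3, 4, 5} and column 1 has {3}, leaving only 2.
Row 2, column 5: row 2 has {2, 3} and column 5 has {1, 2, 3, 4}, leaving only 5.
Row 2, column 2: row 2 has {2, 3, 5} and column 2 has {4}, leaving only 1.
Row 2, column 3: row 2 has {1, 2, 3, 5} and column 3 has {3, 5}, leaving only 4.
Row 3, column 4: row 3 has {4} and column 4 has {1, 2, 4, 5}, leaving only 3.
Row 4, column 1: row 4 has {1, 5} and column 1 has {2, 3}, leaving only 4.
Row 4, column 3: row 4 has {1, 4, 5} and column 3 has {3, 4, 5}, leaving only 2.
Row 4 already has {1, 2, 4, 5} and column 2 already has {1, 4}, so row 4, column 2 must be 3.

3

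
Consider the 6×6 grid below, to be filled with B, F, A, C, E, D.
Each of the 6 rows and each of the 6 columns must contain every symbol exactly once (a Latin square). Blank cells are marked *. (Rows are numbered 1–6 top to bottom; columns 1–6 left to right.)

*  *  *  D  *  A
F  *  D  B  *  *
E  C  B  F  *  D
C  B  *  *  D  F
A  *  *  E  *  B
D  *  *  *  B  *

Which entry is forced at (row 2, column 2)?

A

Row 1, column 1: row 1 has {A, D} and column 1 has {F, A, C, E, D}, leaving only B.
Row 3, column 5: row 3 has {B, F, C, E, D} and column 5 has {B, D}, leaving only A.
Row 4, column 4: row 4 has {B, F, C, D} and column 4 has {B, F, E, D}, leaving only A.
Row 4, column 3: row 4 has {B, F, A, C, D} and column 3 has {B, D}, leaving only E.
Row 6, column 4: row 6 has {B, D} and column 4 has {B, F, A, E, D}, leaving only C.
Row 6, column 6: row 6 has {B, C, D} and column 6 has {B, F, A, D}, leaving only E.
Row 2, column 6: row 2 has {B, F, D} and column 6 has {B, F, A, E, D}, leaving only C.
Row 2, column 5: row 2 has {B, F, C, D} and column 5 has {B, A, D}, leaving only E.
Row 2 already has {B, F, C, E, D} and column 2 already has {B, C}, so row 2, column 2 must be A.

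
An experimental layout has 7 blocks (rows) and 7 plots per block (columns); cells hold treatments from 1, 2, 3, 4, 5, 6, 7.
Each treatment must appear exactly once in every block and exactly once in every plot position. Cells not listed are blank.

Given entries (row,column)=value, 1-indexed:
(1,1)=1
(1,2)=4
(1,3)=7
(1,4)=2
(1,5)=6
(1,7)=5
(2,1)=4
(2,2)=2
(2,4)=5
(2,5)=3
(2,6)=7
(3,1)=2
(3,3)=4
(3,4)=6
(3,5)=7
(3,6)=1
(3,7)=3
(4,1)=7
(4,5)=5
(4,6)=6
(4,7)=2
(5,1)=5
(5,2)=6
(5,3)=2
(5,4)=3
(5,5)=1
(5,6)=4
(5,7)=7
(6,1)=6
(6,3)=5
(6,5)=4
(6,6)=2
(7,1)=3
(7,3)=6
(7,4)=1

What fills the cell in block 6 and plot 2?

Block 1, plot 6: block 1 has {1, 2, 4, 5, 6, 7} and plot 6 has {1, 2, 4, 6, 7}, leaving only 3.
Block 2, plot 3: block 2 has {2, 3, 4, 5, 7} and plot 3 has {2, 4, 5, 6, 7}, leaving only 1.
Block 2, plot 7: block 2 has {1, 2, 3, 4, 5, 7} and plot 7 has {2, 3, 5, 7}, leaving only 6.
Block 3, plot 2: block 3 has {1, 2, 3, 4, 6, 7} and plot 2 has {2, 4, 6}, leaving only 5.
Block 4, plot 3: block 4 has {2, 5, 6, 7} and plot 3 has {1, 2, 4, 5, 6, 7}, leaving only 3.
Block 4, plot 2: block 4 has {2, 3, 5, 6, 7} and plot 2 has {2, 4, 5, 6}, leaving only 1.
Block 4, plot 4: block 4 has {1, 2, 3, 5, 6, 7} and plot 4 has {1, 2, 3, 5, 6}, leaving only 4.
Block 6, plot 4: block 6 has {2, 4, 5, 6} and plot 4 has {1, 2, 3, 4, 5, 6}, leaving only 7.
Block 6 already has {2, 4, 5, 6, 7} and plot 2 already has {1, 2, 4, 5, 6}, so block 6, plot 2 must be 3.

3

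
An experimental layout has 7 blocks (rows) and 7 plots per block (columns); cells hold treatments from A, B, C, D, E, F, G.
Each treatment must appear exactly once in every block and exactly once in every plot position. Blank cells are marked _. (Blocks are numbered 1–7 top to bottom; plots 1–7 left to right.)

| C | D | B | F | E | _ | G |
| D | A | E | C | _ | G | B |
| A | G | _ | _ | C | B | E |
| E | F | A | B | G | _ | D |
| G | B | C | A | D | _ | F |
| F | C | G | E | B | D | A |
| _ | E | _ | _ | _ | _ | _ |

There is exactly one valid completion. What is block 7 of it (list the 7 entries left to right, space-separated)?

Block 7, plot 1: block 7 has {E} and plot 1 has {A, C, D, E, F, G}, leaving only B.
Block 7, plot 7: block 7 has {B, E} and plot 7 has {A, B, D, E, F, G}, leaving only C.
Block 1, plot 6: block 1 has {B, C, D, E, F, G} and plot 6 has {B, D, G}, leaving only A.
Block 7, plot 6: block 7 has {B, C, E} and plot 6 has {A, B, D, G}, leaving only F.
Block 7, plot 3: block 7 has {B, C, E, F} and plot 3 has {A, B, C, E, G}, leaving only D.
Block 7, plot 4: block 7 has {B, C, D, E, F} and plot 4 has {A, B, C, E, F}, leaving only G.
Block 7, plot 5: block 7 has {B, C, D, E, F, G} and plot 5 has {B, C, D, E, G}, leaving only A.
So block 7 reads: B E D G A F C.

B E D G A F C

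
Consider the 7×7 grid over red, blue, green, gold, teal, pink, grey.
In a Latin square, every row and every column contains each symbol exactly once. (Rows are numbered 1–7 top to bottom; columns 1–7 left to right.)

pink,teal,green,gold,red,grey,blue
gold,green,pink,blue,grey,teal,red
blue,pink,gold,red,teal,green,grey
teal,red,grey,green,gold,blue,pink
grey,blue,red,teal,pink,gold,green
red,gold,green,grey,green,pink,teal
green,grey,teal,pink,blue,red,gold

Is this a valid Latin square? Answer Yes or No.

No

Column 3 contains green twice (at rows 1 and 6), so it is not a permutation.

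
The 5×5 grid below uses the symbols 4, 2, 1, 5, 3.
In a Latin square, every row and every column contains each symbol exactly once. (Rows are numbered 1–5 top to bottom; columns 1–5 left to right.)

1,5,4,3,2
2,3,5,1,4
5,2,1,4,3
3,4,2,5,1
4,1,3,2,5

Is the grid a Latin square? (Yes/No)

Yes

Each row is a permutation of the 5 symbols, and so is each column.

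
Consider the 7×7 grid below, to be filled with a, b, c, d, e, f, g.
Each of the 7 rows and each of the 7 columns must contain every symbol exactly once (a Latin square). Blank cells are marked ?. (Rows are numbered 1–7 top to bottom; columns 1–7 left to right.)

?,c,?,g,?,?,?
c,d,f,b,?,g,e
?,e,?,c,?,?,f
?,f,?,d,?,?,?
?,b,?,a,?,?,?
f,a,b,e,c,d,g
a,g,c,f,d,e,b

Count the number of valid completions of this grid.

10

Row 1, column 1: eliminating its row and column leaves {b, d, e}.
Row 1, column 3: eliminating its row and column leaves {a, d, e}.
Row 1, column 5: eliminating its row and column leaves {a, b, e, f}.
Row 1, column 6: eliminating its row and column leaves {a, b, f}.
Row 1, column 7: eliminating its row and column leaves {a, d}.
Row 2, column 5: eliminating its row and column leaves {a}.
Row 3, column 1: eliminating its row and column leaves {b, d, g}.
Row 3, column 3: eliminating its row and column leaves {a, d, g}.
Row 3, column 5: eliminating its row and column leaves {a, b, g}.
Row 3, column 6: eliminating its row and column leaves {a, b}.
Row 4, column 1: eliminating its row and column leaves {b, e, g}.
Row 4, column 3: eliminating its row and column leaves {a, e, g}.
Row 4, column 5: eliminating its row and column leaves {a, b, e, g}.
Row 4, column 6: eliminating its row and column leaves {a, b, c}.
Row 4, column 7: eliminating its row and column leaves {a, c}.
Row 5, column 1: eliminating its row and column leaves {d, e, g}.
Row 5, column 3: eliminating its row and column leaves {d, e, g}.
Row 5, column 5: eliminating its row and column leaves {e, f, g}.
Row 5, column 6: eliminating its row and column leaves {c, f}.
Row 5, column 7: eliminating its row and column leaves {c, d}.
Enumerating the assignments across these blanks that avoid any row or column repeat gives 10 completions.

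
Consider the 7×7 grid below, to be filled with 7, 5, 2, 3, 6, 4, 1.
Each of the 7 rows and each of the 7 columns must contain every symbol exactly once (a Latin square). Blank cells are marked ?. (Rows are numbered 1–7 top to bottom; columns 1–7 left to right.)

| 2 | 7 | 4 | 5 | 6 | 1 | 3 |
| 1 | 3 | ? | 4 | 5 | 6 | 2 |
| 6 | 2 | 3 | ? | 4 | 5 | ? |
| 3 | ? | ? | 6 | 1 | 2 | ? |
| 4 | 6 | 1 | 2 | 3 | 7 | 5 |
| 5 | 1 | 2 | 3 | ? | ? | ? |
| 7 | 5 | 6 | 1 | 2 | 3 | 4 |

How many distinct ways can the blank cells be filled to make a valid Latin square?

1

Row 2, column 3: eliminating its row and column leaves {7}.
Row 3, column 4: eliminating its row and column leaves {7}.
Row 3, column 7: eliminating its row and column leaves {7, 1}.
Row 4, column 2: eliminating its row and column leaves {4}.
Row 4, column 3: eliminating its row and column leaves {7, 5}.
Row 4, column 7: eliminating its row and column leaves {7}.
Row 6, column 5: eliminating its row and column leaves {7}.
Row 6, column 6: eliminating its row and column leaves {4}.
Row 6, column 7: eliminating its row and column leaves {7, 6}.
Only one assignment across all blanks avoids any row or column repeat, giving 1 completion.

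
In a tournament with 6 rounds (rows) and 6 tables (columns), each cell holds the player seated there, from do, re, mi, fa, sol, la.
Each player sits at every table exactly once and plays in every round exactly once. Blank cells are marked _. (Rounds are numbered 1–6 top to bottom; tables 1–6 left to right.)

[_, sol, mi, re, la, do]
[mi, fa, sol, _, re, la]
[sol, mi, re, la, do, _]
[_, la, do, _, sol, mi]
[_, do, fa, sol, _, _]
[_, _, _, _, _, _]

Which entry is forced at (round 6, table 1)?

do

Round 1, table 1: round 1 has {do, re, mi, sol, la} and table 1 has {mi, sol}, leaving only fa.
Round 2, table 4: round 2 has {re, mi, fa, sol, la} and table 4 has {re, sol, la}, leaving only do.
Round 3, table 6: round 3 has {do, re, mi, sol, la} and table 6 has {do, mi, la}, leaving only fa.
Round 4, table 1: round 4 has {do, mi, sol, la} and table 1 has {mi, fa, sol}, leaving only re.
Round 4, table 4: round 4 has {do, re, mi, sol, la} and table 4 has {do, re, sol, la}, leaving only fa.
Round 5, table 1: round 5 has {do, fa, sol} and table 1 has {re, mi, fa, sol}, leaving only la.
Round 6 already has {} and table 1 already has {re, mi, fa, sol, la}, so round 6, table 1 must be do.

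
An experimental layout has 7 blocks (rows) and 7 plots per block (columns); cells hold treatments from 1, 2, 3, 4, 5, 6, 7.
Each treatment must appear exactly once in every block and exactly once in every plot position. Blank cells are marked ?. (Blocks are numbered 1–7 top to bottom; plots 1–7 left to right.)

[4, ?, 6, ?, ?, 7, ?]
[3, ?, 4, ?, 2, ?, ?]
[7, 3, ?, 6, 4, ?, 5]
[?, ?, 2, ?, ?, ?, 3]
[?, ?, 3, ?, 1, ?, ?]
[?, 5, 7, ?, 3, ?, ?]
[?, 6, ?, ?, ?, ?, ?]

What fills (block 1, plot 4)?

3

Block 1, plot 5: block 1 has {4, 6, 7} and plot 5 has {1, 2, 3, 4}, leaving only 5.
Block 3, plot 3: block 3 has {3, 4, 5, 6, 7} and plot 3 has {2, 3, 4, 6, 7}, leaving only 1.
Block 3, plot 6: block 3 has {1, 3, 4, 5, 6, 7} and plot 6 has {7}, leaving only 2.
Block 7, plot 3: block 7 has {6} and plot 3 has {1, 2, 3, 4, 6, 7}, leaving only 5.
Block 7, plot 5: block 7 has {5, 6} and plot 5 has {1, 2, 3, 4, 5}, leaving only 7.
Block 4, plot 5: block 4 has {2, 3} and plot 5 has {1, 2, 3, 4, 5, 7}, leaving only 6.
Block 1, plot 4 is narrowed to {1, 2, 3}.
If it were 1, then block 1, plot 7 would be left with no valid symbol.
If it were 2, then block 1, plot 7 would be left with no valid symbol.
So block 1, plot 4 must be 3.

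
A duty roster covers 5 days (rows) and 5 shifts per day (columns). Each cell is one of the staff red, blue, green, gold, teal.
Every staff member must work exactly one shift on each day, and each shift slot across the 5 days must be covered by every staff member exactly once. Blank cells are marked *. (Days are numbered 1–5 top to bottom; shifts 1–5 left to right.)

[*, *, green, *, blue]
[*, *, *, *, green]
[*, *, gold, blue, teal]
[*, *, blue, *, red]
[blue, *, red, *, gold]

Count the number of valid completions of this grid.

Day 1, shift 1: eliminating its day and shift leaves {red, gold, teal}.
Day 1, shift 2: eliminating its day and shift leaves {red, gold, teal}.
Day 1, shift 4: eliminating its day and shift leaves {red, gold, teal}.
Day 2, shift 1: eliminating its day and shift leaves {red, gold, teal}.
Day 2, shift 2: eliminating its day and shift leaves {red, blue, gold, teal}.
Day 2, shift 3: eliminating its day and shift leaves {teal}.
Day 2, shift 4: eliminating its day and shift leaves {red, gold, teal}.
Day 3, shift 1: eliminating its day and shift leaves {red, green}.
Day 3, shift 2: eliminating its day and shift leaves {red, green}.
Day 4, shift 1: eliminating its day and shift leaves {green, gold, teal}.
Day 4, shift 2: eliminating its day and shift leaves {green, gold, teal}.
Day 4, shift 4: eliminating its day and shift leaves {green, gold, teal}.
Day 5, shift 2: eliminating its day and shift leaves {green, teal}.
Day 5, shift 4: eliminating its day and shift leaves {green, teal}.
Enumerating the assignments across these blanks that avoid any day or shift repeat gives 6 completions.

6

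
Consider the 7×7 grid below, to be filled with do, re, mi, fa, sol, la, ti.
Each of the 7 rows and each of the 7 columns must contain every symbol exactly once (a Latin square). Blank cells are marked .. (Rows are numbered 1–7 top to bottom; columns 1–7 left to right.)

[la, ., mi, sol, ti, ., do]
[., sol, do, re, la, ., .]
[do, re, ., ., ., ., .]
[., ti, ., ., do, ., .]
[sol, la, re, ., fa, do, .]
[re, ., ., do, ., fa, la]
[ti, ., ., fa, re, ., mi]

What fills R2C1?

mi

Row 1, column 2: row 1 has {do, mi, sol, la, ti} and column 2 has {re, sol, la, ti}, leaving only fa.
Row 1, column 6: row 1 has {do, mi, fa, sol, la, ti} and column 6 has {do, fa}, leaving only re.
Row 5, column 7: row 5 has {do, re, fa, sol, la} and column 7 has {do, mi, la}, leaving only ti.
Row 2, column 7: row 2 has {do, re, sol, la} and column 7 has {do, mi, la, ti}, leaving only fa.
Row 2 already has {do, re, fa, sol, la} and column 1 already has {do, re, sol, la, ti}, so row 2, column 1 must be mi.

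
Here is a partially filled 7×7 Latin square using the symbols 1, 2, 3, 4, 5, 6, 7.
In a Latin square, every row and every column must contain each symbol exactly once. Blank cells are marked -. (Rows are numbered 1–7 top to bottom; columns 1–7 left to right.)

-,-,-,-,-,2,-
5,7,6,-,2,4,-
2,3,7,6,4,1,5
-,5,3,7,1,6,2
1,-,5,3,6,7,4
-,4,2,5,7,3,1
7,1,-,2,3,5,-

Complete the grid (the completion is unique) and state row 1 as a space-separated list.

3 6 1 4 5 2 7

Row 1, column 2: row 1 has {2} and column 2 has {1, 3, 4, 5, 7}, leaving only 6.
Row 1, column 5: row 1 has {2, 6} and column 5 has {1, 2, 3, 4, 6, 7}, leaving only 5.
Row 2, column 4: row 2 has {2, 4, 5, 6, 7} and column 4 has {2, 3, 5, 6, 7}, leaving only 1.
Row 1, column 4: row 1 has {2, 5, 6} and column 4 has {1, 2, 3, 5, 6, 7}, leaving only 4.
Row 1, column 1: row 1 has {2, 4, 5, 6} and column 1 has {1, 2, 5, 7}, leaving only 3.
Row 1, column 3: row 1 has {2, 3, 4, 5, 6} and column 3 has {2, 3, 5, 6, 7}, leaving only 1.
Row 1, column 7: row 1 has {1, 2, 3, 4, 5, 6} and column 7 has {1, 2, 4, 5}, leaving only 7.
So row 1 reads: 3 6 1 4 5 2 7.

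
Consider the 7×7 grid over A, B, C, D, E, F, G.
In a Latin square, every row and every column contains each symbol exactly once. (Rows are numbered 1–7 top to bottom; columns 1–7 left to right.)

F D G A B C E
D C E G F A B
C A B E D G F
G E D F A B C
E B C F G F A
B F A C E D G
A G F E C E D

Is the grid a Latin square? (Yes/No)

Row 7 contains E twice (at columns 4 and 6); row 5 is also not a permutation.

No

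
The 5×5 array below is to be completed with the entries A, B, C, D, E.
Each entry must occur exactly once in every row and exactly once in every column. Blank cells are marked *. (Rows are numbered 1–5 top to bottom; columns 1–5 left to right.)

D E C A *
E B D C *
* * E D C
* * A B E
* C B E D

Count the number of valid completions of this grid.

1

Row 1, column 5: eliminating its row and column leaves {B}.
Row 2, column 5: eliminating its row and column leaves {A}.
Row 3, column 1: eliminating its row and column leaves {A, B}.
Row 3, column 2: eliminating its row and column leaves {A}.
Row 4, column 1: eliminating its row and column leaves {C}.
Row 4, column 2: eliminating its row and column leaves {D}.
Row 5, column 1: eliminating its row and column leaves {A}.
Only one assignment across all blanks avoids any row or column repeat, giving 1 completion.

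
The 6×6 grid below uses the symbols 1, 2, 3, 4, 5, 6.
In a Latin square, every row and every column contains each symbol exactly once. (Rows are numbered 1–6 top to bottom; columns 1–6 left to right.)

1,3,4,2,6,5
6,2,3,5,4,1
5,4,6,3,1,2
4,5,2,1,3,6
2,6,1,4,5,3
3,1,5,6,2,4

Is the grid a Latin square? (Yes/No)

Each row is a permutation of the 6 symbols, and so is each column.

Yes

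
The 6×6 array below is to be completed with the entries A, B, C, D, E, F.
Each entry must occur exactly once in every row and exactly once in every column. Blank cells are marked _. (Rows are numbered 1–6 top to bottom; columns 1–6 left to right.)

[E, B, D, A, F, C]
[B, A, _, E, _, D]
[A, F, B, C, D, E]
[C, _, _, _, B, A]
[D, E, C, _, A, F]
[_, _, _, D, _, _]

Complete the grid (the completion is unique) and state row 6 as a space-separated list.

Row 6, column 1: row 6 has {D} and column 1 has {A, B, C, D, E}, leaving only F.
Row 6, column 2: row 6 has {D, F} and column 2 has {A, B, E, F}, leaving only C.
Row 6, column 5: row 6 has {C, D, F} and column 5 has {A, B, D, F}, leaving only E.
Row 6, column 3: row 6 has {C, D, E, F} and column 3 has {B, C, D}, leaving only A.
Row 6, column 6: row 6 has {A, C, D, E, F} and column 6 has {A, C, D, E, F}, leaving only B.
So row 6 reads: F C A D E B.

F C A D E B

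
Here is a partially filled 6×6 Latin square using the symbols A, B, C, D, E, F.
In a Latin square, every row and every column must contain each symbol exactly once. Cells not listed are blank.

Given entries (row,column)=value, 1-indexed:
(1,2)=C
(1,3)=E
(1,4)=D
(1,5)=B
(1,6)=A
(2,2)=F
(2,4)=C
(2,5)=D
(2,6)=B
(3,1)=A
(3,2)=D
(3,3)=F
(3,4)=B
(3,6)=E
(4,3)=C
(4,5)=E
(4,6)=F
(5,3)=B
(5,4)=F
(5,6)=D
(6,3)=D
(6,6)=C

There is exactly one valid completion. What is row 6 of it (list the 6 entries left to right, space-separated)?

B A D E F C

Row 1, column 1: row 1 has {A, B, C, D, E} and column 1 has {A}, leaving only F.
Row 2, column 1: row 2 has {B, C, D, F} and column 1 has {A, F}, leaving only E.
Row 6, column 1: row 6 has {C, D} and column 1 has {A, E, F}, leaving only B.
Row 2, column 3: row 2 has {B, C, D, E, F} and column 3 has {B, C, D, E, F}, leaving only A.
Row 3, column 5: row 3 has {A, B, D, E, F} and column 5 has {B, D, E}, leaving only C.
Row 4, column 1: row 4 has {C, E, F} and column 1 has {A, B, E, F}, leaving only D.
Row 4, column 4: row 4 has {C, D, E, F} and column 4 has {B, C, D, F}, leaving only A.
Row 6, column 4: row 6 has {B, C, D} and column 4 has {A, B, C, D, F}, leaving only E.
Row 6, column 2: row 6 has {B, C, D, E} and column 2 has {C, D, F}, leaving only A.
Row 6, column 5: row 6 has {A, B, C, D, E} and column 5 has {B, C, D, E}, leaving only F.
So row 6 reads: B A D E F C.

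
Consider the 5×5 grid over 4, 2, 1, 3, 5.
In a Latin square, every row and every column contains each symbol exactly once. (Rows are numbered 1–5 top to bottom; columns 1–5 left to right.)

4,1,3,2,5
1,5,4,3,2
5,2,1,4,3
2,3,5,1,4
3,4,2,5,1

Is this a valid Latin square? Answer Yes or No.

Yes

Each row is a permutation of the 5 symbols, and so is each column.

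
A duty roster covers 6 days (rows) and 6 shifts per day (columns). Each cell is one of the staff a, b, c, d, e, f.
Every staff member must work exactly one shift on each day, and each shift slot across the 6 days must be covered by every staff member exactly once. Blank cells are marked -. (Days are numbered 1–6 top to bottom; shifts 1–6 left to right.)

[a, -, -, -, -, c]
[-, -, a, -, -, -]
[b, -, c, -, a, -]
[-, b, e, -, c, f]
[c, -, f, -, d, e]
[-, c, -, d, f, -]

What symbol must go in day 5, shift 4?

b

Day 3, shift 6: day 3 has {a, b, c} and shift 6 has {c, e, f}, leaving only d.
Day 2, shift 6: day 2 has {a} and shift 6 has {c, d, e, f}, leaving only b.
Day 2, shift 5: day 2 has {a, b} and shift 5 has {a, c, d, f}, leaving only e.
Day 1, shift 5: day 1 has {a, c} and shift 5 has {a, c, d, e, f}, leaving only b.
Day 1, shift 3: day 1 has {a, b, c} and shift 3 has {a, c, e, f}, leaving only d.
Day 4, shift 1: day 4 has {b, c, e, f} and shift 1 has {a, b, c}, leaving only d.
Day 2, shift 1: day 2 has {a, b, e} and shift 1 has {a, b, c, d}, leaving only f.
Day 2, shift 2: day 2 has {a, b, e, f} and shift 2 has {b, c}, leaving only d.
Day 2, shift 4: day 2 has {a, b, d, e, f} and shift 4 has {d}, leaving only c.
Day 4, shift 4: day 4 has {b, c, d, e, f} and shift 4 has {c, d}, leaving only a.
Day 5 already has {c, d, e, f} and shift 4 already has {a, c, d}, so day 5, shift 4 must be b.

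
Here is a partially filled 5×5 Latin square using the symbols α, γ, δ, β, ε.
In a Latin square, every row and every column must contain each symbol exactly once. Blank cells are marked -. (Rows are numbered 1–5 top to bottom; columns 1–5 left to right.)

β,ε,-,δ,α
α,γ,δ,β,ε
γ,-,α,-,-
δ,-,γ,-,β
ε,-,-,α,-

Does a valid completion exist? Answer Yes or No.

No

Row 1, column 3: row 1 together with column 3 already contain {α, γ, δ, β, ε} — every symbol — so nothing can go there. The grid has no valid completion.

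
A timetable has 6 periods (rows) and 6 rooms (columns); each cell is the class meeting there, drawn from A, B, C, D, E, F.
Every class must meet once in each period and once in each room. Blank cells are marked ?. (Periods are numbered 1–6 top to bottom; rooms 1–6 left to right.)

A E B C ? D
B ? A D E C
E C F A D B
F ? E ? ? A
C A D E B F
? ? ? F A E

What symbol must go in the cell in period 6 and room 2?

B

Period 1, room 5: period 1 has {A, B, C, D, E} and room 5 has {A, B, D, E}, leaving only F.
Period 2, room 2: period 2 has {A, B, C, D, E} and room 2 has {A, C, E}, leaving only F.
Period 4, room 4: period 4 has {A, E, F} and room 4 has {A, C, D, E, F}, leaving only B.
Period 4, room 2: period 4 has {A, B, E, F} and room 2 has {A, C, E, F}, leaving only D.
Period 6 already has {A, E, F} and room 2 already has {A, C, D, E, F}, so period 6, room 2 must be B.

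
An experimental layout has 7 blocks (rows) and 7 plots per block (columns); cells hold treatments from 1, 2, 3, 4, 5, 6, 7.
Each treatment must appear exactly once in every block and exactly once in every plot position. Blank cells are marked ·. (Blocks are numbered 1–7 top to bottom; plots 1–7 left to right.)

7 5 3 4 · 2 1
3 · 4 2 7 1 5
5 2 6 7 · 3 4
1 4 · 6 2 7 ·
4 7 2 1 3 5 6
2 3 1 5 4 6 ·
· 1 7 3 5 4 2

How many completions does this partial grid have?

Block 1, plot 5: eliminating its block and plot leaves {6}.
Block 2, plot 2: eliminating its block and plot leaves {6}.
Block 3, plot 5: eliminating its block and plot leaves {1}.
Block 4, plot 3: eliminating its block and plot leaves {5}.
Block 4, plot 7: eliminating its block and plot leaves {3}.
Block 6, plot 7: eliminating its block and plot leaves {7}.
Block 7, plot 1: eliminating its block and plot leaves {6}.
Only one assignment across all blanks avoids any block or plot repeat, giving 1 completion.

1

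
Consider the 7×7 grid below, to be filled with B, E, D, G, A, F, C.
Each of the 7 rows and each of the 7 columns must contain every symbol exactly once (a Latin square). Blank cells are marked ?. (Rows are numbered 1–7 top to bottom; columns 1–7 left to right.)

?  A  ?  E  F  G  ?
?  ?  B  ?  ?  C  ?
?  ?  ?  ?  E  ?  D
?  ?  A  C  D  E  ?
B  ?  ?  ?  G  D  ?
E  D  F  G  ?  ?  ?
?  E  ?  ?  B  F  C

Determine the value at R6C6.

B

Row 1, column 7: row 1 has {E, G, A, F} and column 7 has {D, C}, leaving only B.
Row 2, column 5: row 2 has {B, C} and column 5 has {B, E, D, G, F}, leaving only A.
Row 6, column 5: row 6 has {E, D, G, F} and column 5 has {B, E, D, G, A, F}, leaving only C.
Row 6, column 7: row 6 has {E, D, G, F, C} and column 7 has {B, D, C}, leaving only A.
Row 6 already has {E, D, G, A, F, C} and column 6 already has {E, D, G, F, C}, so row 6, column 6 must be B.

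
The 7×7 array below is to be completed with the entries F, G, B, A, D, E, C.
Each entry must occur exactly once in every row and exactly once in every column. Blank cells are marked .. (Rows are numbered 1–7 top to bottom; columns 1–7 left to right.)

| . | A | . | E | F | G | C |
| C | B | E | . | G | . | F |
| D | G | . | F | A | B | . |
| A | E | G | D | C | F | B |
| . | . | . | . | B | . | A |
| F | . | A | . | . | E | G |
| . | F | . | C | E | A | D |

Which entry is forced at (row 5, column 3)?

Row 1, column 1: row 1 has {F, G, A, E, C} and column 1 has {F, A, D, C}, leaving only B.
Row 1, column 3: row 1 has {F, G, B, A, E, C} and column 3 has {G, A, E}, leaving only D.
Row 2, column 4: row 2 has {F, G, B, E, C} and column 4 has {F, D, E, C}, leaving only A.
Row 2, column 6: row 2 has {F, G, B, A, E, C} and column 6 has {F, G, B, A, E}, leaving only D.
Row 3, column 3: row 3 has {F, G, B, A, D} and column 3 has {G, A, D, E}, leaving only C.
Row 5 already has {B, A} and column 3 already has {G, A, D, E, C}, so row 5, column 3 must be F.

F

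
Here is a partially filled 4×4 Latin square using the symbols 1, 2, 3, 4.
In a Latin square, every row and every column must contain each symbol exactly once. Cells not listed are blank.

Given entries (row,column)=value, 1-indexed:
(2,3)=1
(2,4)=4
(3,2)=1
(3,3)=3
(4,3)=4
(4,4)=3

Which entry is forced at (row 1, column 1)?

3

Row 1, column 3: row 1 has {} and column 3 has {1, 3, 4}, leaving only 2.
Row 1, column 4: row 1 has {2} and column 4 has {3, 4}, leaving only 1.
Row 3, column 4: row 3 has {1, 3} and column 4 has {1, 3, 4}, leaving only 2.
Row 3, column 1: row 3 has {1, 2, 3} and column 1 has {}, leaving only 4.
Row 1 already has {1, 2} and column 1 already has {4}, so row 1, column 1 must be 3.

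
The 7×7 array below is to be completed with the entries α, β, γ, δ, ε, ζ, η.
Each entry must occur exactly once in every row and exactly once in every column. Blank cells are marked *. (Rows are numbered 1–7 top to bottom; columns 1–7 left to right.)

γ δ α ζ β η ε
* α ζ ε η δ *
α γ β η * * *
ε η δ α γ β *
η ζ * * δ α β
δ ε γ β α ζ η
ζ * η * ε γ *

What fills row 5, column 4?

Row 5 already has {α, β, δ, ζ, η} and column 4 already has {α, β, ε, ζ, η}, so row 5, column 4 must be γ.

γ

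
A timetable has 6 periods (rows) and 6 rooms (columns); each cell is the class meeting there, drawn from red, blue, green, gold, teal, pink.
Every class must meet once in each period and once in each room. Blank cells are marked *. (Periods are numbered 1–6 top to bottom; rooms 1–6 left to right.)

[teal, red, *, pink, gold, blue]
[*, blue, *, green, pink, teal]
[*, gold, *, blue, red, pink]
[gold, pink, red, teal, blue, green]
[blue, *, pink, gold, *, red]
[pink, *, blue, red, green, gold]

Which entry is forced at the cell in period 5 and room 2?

green

Period 1, room 3: period 1 has {red, blue, gold, teal, pink} and room 3 has {red, blue, pink}, leaving only green.
Period 2, room 1: period 2 has {blue, green, teal, pink} and room 1 has {blue, gold, teal, pink}, leaving only red.
Period 2, room 3: period 2 has {red, blue, green, teal, pink} and room 3 has {red, blue, green, pink}, leaving only gold.
Period 3, room 1: period 3 has {red, blue, gold, pink} and room 1 has {red, blue, gold, teal, pink}, leaving only green.
Period 3, room 3: period 3 has {red, blue, green, gold, pink} and room 3 has {red, blue, green, gold, pink}, leaving only teal.
Period 5, room 5: period 5 has {red, blue, gold, pink} and room 5 has {red, blue, green, gold, pink}, leaving only teal.
Period 5 already has {red, blue, gold, teal, pink} and room 2 already has {red, blue, gold, pink}, so period 5, room 2 must be green.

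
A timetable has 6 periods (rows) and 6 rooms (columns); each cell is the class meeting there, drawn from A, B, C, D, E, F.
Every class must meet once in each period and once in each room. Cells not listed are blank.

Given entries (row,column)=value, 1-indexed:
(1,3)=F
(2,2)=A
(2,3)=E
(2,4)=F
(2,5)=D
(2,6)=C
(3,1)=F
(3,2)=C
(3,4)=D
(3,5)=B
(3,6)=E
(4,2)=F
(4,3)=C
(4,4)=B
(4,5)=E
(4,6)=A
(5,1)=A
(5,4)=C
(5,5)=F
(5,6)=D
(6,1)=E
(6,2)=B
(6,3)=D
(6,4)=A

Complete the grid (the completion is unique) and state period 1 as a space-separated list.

Period 1, room 4: period 1 has {F} and room 4 has {A, B, C, D, F}, leaving only E.
Period 1, room 2: period 1 has {E, F} and room 2 has {A, B, C, F}, leaving only D.
Period 1, room 6: period 1 has {D, E, F} and room 6 has {A, C, D, E}, leaving only B.
Period 1, room 1: period 1 has {B, D, E, F} and room 1 has {A, E, F}, leaving only C.
Period 1, room 5: period 1 has {B, C, D, E, F} and room 5 has {B, D, E, F}, leaving only A.
So period 1 reads: C D F E A B.

C D F E A B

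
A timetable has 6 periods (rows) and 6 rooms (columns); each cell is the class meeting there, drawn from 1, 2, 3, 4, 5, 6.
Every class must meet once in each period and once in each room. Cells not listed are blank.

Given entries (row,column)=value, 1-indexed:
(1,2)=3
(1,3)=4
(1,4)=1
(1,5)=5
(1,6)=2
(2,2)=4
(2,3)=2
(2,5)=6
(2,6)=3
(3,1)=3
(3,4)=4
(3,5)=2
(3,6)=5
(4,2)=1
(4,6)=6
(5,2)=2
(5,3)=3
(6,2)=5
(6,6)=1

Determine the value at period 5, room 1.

5

Period 1, room 1: period 1 has {1, 2, 3, 4, 5} and room 1 has {3}, leaving only 6.
Period 2, room 4: period 2 has {2, 3, 4, 6} and room 4 has {1, 4}, leaving only 5.
Period 2, room 1: period 2 has {2, 3, 4, 5, 6} and room 1 has {3, 6}, leaving only 1.
Period 3, room 2: period 3 has {2, 3, 4, 5} and room 2 has {1, 2, 3, 4, 5}, leaving only 6.
Period 3, room 3: period 3 has {2, 3, 4, 5, 6} and room 3 has {2, 3, 4}, leaving only 1.
Period 4, room 3: period 4 has {1, 6} and room 3 has {1, 2, 3, 4}, leaving only 5.
Period 5, room 4: period 5 has {2, 3} and room 4 has {1, 4, 5}, leaving only 6.
Period 5, room 6: period 5 has {2, 3, 6} and room 6 has {1, 2, 3, 5, 6}, leaving only 4.
Period 5 already has {2, 3, 4, 6} and room 1 already has {1, 3, 6}, so period 5, room 1 must be 5.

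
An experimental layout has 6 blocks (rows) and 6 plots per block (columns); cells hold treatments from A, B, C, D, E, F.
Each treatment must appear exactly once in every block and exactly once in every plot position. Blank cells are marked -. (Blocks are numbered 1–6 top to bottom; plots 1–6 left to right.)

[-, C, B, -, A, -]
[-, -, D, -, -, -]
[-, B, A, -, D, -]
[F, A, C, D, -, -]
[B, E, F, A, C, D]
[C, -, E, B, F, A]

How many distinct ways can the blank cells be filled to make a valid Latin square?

3

Block 1, plot 1: eliminating its block and plot leaves {D, E}.
Block 1, plot 4: eliminating its block and plot leaves {E, F}.
Block 1, plot 6: eliminating its block and plot leaves {E, F}.
Block 2, plot 1: eliminating its block and plot leaves {A, E}.
Block 2, plot 2: eliminating its block and plot leaves {F}.
Block 2, plot 4: eliminating its block and plot leaves {C, E, F}.
Block 2, plot 5: eliminating its block and plot leaves {B, E}.
Block 2, plot 6: eliminating its block and plot leaves {B, C, E, F}.
Block 3, plot 1: eliminating its block and plot leaves {E}.
Block 3, plot 4: eliminating its block and plot leaves {C, E, F}.
Block 3, plot 6: eliminating its block and plot leaves {C, E, F}.
Block 4, plot 5: eliminating its block and plot leaves {B, E}.
Block 4, plot 6: eliminating its block and plot leaves {B, E}.
Block 6, plot 2: eliminating its block and plot leaves {D}.
Enumerating the assignments across these blanks that avoid any block or plot repeat gives 3 completions.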